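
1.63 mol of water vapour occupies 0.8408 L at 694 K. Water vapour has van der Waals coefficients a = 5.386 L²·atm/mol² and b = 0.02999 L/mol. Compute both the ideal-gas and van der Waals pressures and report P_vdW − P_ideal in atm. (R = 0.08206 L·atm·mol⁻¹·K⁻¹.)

ΔP ≈ -13.43 atm

Ideal: P_ideal = nRT/V = (1.63)(0.08206)(694)/0.8408 = 110.404 atm
vdW: P = nRT/(V − nb) − a n²/V² = 92.8279/0.791916 − 14.3101/0.706945 = 117.219 − 20.2422 = 96.977 atm
ΔP = 96.977 − 110.404 = -13.43 atm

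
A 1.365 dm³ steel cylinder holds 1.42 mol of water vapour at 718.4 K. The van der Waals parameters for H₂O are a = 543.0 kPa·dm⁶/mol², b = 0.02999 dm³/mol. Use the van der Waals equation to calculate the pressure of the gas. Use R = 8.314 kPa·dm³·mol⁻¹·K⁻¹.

P ≈ 5826 kPa

P = nRT/(V − nb) − a n²/V²
nRT/(V − nb) = (1.42)(8.314)(718.4)/(1.365 − 1.42×0.02999) = 8481.3/1.3224 = 6413.6 kPa
a n²/V² = (543.0)(1.42)²/(1.365)² = 587.64 kPa
P = 6413.6 − 587.64 = 5826 kPa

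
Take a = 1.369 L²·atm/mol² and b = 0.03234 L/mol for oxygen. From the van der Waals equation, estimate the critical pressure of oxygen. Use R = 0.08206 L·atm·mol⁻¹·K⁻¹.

For a van der Waals gas, P_c = a/(27b²).
P_c = 1.369/(27×(0.03234)²) = 1.369/0.028239 = 48.48 atm

P_c ≈ 48.48 atm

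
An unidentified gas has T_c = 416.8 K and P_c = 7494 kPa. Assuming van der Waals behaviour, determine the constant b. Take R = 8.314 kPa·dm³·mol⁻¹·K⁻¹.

b ≈ 0.05780 dm³/mol

From T_c = 8a/(27Rb) and P_c = a/(27b²): b = R T_c/(8 P_c).
b = (8.314)(416.8)/(8×7494) = 3465.3/59952 = 0.05780 dm³/mol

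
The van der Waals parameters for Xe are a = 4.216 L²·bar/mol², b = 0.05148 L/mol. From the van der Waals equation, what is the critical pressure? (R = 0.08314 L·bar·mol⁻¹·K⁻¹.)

For a van der Waals gas, P_c = a/(27b²).
P_c = 4.216/(27×(0.05148)²) = 4.216/0.071555 = 58.92 bar

P_c ≈ 58.92 bar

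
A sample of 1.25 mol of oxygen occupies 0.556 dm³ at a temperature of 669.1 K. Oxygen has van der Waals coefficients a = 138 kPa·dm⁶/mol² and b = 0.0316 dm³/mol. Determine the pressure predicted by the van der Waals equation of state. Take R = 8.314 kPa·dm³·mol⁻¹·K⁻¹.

P ≈ 12765 kPa

P = nRT/(V − nb) − a n²/V²
nRT/(V − nb) = (1.25)(8.314)(669.1)/(0.556 − 1.25×0.0316) = 6953.6/0.51650 = 13463 kPa
a n²/V² = (138)(1.25)²/(0.556)² = 697.51 kPa
P = 13463 − 697.51 = 12765 kPa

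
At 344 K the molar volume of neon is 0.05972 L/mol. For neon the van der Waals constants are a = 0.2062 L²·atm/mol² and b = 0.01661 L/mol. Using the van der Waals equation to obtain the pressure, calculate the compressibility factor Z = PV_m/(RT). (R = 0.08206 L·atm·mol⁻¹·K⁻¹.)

Z ≈ 1.263

P = RT/(V_m − b) − a/V_m² = (0.08206)(344)/(0.05972 − 0.01661) − 0.2062/(0.05972)²
  = 28.229/0.043110 − 57.816 = 654.81 − 57.816 = 596.99 atm
Z = PV_m/(RT) = (596.99)(0.05972)/((0.08206)(344)) = 35.652/28.229 = 1.263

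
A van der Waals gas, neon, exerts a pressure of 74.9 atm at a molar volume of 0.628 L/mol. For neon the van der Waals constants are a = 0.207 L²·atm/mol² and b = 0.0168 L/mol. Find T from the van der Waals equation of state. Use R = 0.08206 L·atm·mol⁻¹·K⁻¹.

T = (P + a/V_m²)(V_m − b)/R
P + a/V_m² = 74.9 + 0.207/(0.628)² = 75.425 atm
V_m − b = 0.628 − 0.0168 = 0.61120 L/mol
T = (75.425)(0.61120)/0.08206 = 561.8 K

T ≈ 561.8 K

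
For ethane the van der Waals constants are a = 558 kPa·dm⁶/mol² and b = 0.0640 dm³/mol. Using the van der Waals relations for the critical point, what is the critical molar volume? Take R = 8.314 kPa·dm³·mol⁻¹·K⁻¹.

V_m,c ≈ 0.1920 dm³/mol

For a van der Waals gas, V_m,c = 3b.
V_m,c = 3×0.0640 = 0.1920 dm³/mol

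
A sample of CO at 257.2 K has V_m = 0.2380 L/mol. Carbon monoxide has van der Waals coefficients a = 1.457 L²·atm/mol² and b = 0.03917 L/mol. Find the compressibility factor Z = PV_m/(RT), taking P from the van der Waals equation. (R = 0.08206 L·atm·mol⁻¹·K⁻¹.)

Z ≈ 0.9069

P = RT/(V_m − b) − a/V_m² = (0.08206)(257.2)/(0.2380 − 0.03917) − 1.457/(0.2380)²
  = 21.106/0.19883 − 25.722 = 106.15 − 25.722 = 80.43 atm
Z = PV_m/(RT) = (80.43)(0.2380)/((0.08206)(257.2)) = 19.142/21.106 = 0.9069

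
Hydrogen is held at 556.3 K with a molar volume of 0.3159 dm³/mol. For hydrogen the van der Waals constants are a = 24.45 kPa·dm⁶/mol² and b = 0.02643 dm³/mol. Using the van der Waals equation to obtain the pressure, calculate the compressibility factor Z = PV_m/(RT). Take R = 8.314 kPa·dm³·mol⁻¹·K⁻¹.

Z ≈ 1.075

P = RT/(V_m − b) − a/V_m² = (8.314)(556.3)/(0.3159 − 0.02643) − 24.45/(0.3159)²
  = 4625.1/0.28947 − 245.01 = 15978 − 245.01 = 15733 kPa
Z = PV_m/(RT) = (15733)(0.3159)/((8.314)(556.3)) = 4970.1/4625.1 = 1.075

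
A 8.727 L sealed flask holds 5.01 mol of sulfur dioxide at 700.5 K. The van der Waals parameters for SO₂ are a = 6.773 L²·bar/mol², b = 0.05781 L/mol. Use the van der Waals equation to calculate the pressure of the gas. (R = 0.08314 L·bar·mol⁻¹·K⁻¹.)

P = nRT/(V − nb) − a n²/V²
nRT/(V − nb) = (5.01)(0.08314)(700.5)/(8.727 − 5.01×0.05781) = 291.78/8.4374 = 34.582 bar
a n²/V² = (6.773)(5.01)²/(8.727)² = 2.2322 bar
P = 34.582 − 2.2322 = 32.35 bar

P ≈ 32.35 bar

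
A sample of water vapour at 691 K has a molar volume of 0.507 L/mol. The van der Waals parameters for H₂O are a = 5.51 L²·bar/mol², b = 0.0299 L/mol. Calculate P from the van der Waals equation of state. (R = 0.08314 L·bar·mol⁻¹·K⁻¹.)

P ≈ 98.98 bar

P = RT/(V_m − b) − a/V_m²
RT/(V_m − b) = (0.08314)(691)/(0.507 − 0.0299) = 57.450/0.47710 = 120.42 bar
a/V_m² = 5.51/(0.507)² = 21.436 bar
P = 120.42 − 21.436 = 98.98 bar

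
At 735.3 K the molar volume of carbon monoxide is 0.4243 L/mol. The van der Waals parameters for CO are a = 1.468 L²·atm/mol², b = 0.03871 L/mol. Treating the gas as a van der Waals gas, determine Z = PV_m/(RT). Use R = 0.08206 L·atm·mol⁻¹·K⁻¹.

P = RT/(V_m − b) − a/V_m² = (0.08206)(735.3)/(0.4243 − 0.03871) − 1.468/(0.4243)²
  = 60.339/0.38559 − 8.1542 = 156.48 − 8.1542 = 148.33 atm
Z = PV_m/(RT) = (148.33)(0.4243)/((0.08206)(735.3)) = 62.936/60.339 = 1.043

Z ≈ 1.043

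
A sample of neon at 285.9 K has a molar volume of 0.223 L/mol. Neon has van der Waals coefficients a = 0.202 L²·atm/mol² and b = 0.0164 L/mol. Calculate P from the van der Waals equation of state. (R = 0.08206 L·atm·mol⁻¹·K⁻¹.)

P = RT/(V_m − b) − a/V_m²
RT/(V_m − b) = (0.08206)(285.9)/(0.223 − 0.0164) = 23.461/0.20660 = 113.56 atm
a/V_m² = 0.202/(0.223)² = 4.0620 atm
P = 113.56 − 4.0620 = 109.5 atm

P ≈ 109.5 atm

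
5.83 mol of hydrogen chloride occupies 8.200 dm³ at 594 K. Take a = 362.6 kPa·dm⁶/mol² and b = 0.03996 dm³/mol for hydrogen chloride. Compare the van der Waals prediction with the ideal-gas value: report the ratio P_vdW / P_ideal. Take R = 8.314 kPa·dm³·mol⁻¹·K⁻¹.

P_vdW / P_ideal ≈ 0.9770

Ideal: P_ideal = nRT/V = (5.83)(8.314)(594)/8.200 = 3511.16 kPa
vdW: P = nRT/(V − nb) − a n²/V² = 28791.5/7.96703 − 12324.4/67.2400 = 3613.83 − 183.290 = 3430.54 kPa
Ratio = 3430.54/3511.16 = 0.9770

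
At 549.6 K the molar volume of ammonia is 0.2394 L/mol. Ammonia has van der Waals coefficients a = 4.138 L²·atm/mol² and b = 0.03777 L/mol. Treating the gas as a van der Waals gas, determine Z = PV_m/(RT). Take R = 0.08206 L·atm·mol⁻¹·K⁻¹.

P = RT/(V_m − b) − a/V_m² = (0.08206)(549.6)/(0.2394 − 0.03777) − 4.138/(0.2394)²
  = 45.100/0.20163 − 72.201 = 223.68 − 72.201 = 151.48 atm
Z = PV_m/(RT) = (151.48)(0.2394)/((0.08206)(549.6)) = 36.264/45.100 = 0.8041

Z ≈ 0.8041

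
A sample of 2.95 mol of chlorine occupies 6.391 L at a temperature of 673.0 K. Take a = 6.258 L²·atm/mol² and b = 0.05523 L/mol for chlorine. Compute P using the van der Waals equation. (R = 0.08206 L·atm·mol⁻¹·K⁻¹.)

P ≈ 24.83 atm

P = nRT/(V − nb) − a n²/V²
nRT/(V − nb) = (2.95)(0.08206)(673.0)/(6.391 − 2.95×0.05523) = 162.92/6.2281 = 26.159 atm
a n²/V² = (6.258)(2.95)²/(6.391)² = 1.3333 atm
P = 26.159 − 1.3333 = 24.83 atm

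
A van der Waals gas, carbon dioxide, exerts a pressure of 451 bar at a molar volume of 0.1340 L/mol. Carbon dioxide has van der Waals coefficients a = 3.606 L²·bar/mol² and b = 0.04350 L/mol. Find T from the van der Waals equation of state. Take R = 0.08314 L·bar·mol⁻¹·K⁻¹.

T = (P + a/V_m²)(V_m − b)/R
P + a/V_m² = 451 + 3.606/(0.1340)² = 651.82 bar
V_m − b = 0.1340 − 0.04350 = 0.090500 L/mol
T = (651.82)(0.090500)/0.08314 = 709.5 K

T ≈ 709.5 K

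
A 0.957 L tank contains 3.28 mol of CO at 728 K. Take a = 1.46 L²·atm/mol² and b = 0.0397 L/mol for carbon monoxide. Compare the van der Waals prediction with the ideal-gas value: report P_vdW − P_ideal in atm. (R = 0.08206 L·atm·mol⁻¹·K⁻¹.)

ΔP ≈ 15.10 atm

Ideal: P_ideal = nRT/V = (3.28)(0.08206)(728)/0.957 = 204.750 atm
vdW: P = nRT/(V − nb) − a n²/V² = 195.946/0.826784 − 15.7073/0.915849 = 236.998 − 17.1505 = 219.848 atm
ΔP = 219.848 − 204.750 = 15.10 atm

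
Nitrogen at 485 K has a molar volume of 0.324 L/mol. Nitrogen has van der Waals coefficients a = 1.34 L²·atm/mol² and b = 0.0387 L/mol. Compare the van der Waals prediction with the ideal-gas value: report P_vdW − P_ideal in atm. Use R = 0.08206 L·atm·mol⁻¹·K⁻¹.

ΔP ≈ 3.90 atm

Ideal: P_ideal = RT/V_m = (0.08206)(485)/0.324 = 122.837 atm
vdW: P = RT/(V_m − b) − a/V_m² = 39.7991/0.285300 − 1.34/0.104976 = 139.499 − 12.7648 = 126.734 atm
ΔP = 126.734 − 122.837 = 3.90 atm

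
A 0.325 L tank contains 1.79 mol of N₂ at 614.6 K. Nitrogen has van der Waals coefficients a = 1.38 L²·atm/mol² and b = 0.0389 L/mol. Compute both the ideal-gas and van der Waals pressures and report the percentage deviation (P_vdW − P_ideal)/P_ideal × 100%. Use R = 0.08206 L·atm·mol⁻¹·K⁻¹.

12.20 %

Ideal: P_ideal = nRT/V = (1.79)(0.08206)(614.6)/0.325 = 277.775 atm
vdW: P = nRT/(V − nb) − a n²/V² = 90.2770/0.255369 − 4.42166/0.105625 = 353.516 − 41.8619 = 311.654 atm
% deviation = (311.654 − 277.775)/277.775 × 100% = 12.20%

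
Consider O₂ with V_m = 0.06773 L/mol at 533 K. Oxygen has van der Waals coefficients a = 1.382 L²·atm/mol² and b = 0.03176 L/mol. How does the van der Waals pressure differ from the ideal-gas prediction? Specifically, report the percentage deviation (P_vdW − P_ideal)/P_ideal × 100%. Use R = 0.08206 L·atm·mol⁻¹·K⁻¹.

Ideal: P_ideal = RT/V_m = (0.08206)(533)/0.06773 = 645.770 atm
vdW: P = RT/(V_m − b) − a/V_m² = 43.7380/0.0359700 − 1.382/0.00458735 = 1215.96 − 301.263 = 914.70 atm
% deviation = (914.70 − 645.770)/645.770 × 100% = 41.64%

41.64 %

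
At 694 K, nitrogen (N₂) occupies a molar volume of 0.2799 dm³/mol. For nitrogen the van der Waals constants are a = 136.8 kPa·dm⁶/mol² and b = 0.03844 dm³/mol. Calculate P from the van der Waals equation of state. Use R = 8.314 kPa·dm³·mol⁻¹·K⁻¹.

P = RT/(V_m − b) − a/V_m²
RT/(V_m − b) = (8.314)(694)/(0.2799 − 0.03844) = 5769.9/0.24146 = 23896 kPa
a/V_m² = 136.8/(0.2799)² = 1746.1 kPa
P = 23896 − 1746.1 = 22150 kPa

P ≈ 22150 kPa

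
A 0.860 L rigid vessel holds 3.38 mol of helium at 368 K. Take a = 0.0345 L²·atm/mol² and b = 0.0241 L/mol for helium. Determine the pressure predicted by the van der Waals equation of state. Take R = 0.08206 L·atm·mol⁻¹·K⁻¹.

P = nRT/(V − nb) − a n²/V²
nRT/(V − nb) = (3.38)(0.08206)(368)/(0.860 − 3.38×0.0241) = 102.07/0.77854 = 131.10 atm
a n²/V² = (0.0345)(3.38)²/(0.860)² = 0.53291 atm
P = 131.10 − 0.53291 = 130.6 atm

P ≈ 130.6 atm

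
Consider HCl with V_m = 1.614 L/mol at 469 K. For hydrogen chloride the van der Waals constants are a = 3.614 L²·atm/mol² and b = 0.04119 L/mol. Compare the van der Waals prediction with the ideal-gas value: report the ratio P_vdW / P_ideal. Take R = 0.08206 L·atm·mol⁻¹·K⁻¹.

P_vdW / P_ideal ≈ 0.9680

Ideal: P_ideal = RT/V_m = (0.08206)(469)/1.614 = 23.8452 atm
vdW: P = RT/(V_m − b) − a/V_m² = 38.4861/1.57281 − 3.614/2.60500 = 24.4696 − 1.38733 = 23.0823 atm
Ratio = 23.0823/23.8452 = 0.9680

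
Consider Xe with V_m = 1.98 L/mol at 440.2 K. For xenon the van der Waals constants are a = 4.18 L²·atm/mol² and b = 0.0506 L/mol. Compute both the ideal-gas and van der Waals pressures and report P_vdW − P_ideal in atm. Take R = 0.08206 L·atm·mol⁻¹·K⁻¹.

ΔP ≈ -0.588 atm

Ideal: P_ideal = RT/V_m = (0.08206)(440.2)/1.98 = 18.2438 atm
vdW: P = RT/(V_m − b) − a/V_m² = 36.1228/1.92940 − 4.18/3.92040 = 18.7223 − 1.06622 = 17.6561 atm
ΔP = 17.6561 − 18.2438 = -0.588 atm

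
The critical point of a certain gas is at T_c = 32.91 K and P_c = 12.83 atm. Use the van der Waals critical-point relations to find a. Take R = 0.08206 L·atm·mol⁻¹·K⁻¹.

From T_c = 8a/(27Rb) and P_c = a/(27b²): a = 27 R² T_c²/(64 P_c).
a = 27×(0.08206)²×(32.91)²/(64×12.83) = 196.92/821.12 = 0.2398 L²·atm/mol²

a ≈ 0.2398 L²·atm/mol²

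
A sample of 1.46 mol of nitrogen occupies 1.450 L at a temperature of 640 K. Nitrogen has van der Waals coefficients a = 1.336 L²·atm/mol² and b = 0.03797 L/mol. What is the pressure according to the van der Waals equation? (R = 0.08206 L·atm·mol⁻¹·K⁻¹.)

P ≈ 53.63 atm

P = nRT/(V − nb) − a n²/V²
nRT/(V − nb) = (1.46)(0.08206)(640)/(1.450 − 1.46×0.03797) = 76.677/1.3946 = 54.981 atm
a n²/V² = (1.336)(1.46)²/(1.450)² = 1.3545 atm
P = 54.981 − 1.3545 = 53.63 atm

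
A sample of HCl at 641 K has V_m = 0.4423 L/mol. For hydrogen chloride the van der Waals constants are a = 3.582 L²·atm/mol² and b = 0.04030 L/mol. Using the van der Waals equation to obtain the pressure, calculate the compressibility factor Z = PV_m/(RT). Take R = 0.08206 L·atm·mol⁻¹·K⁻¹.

Z ≈ 0.9463

P = RT/(V_m − b) − a/V_m² = (0.08206)(641)/(0.4423 − 0.04030) − 3.582/(0.4423)²
  = 52.600/0.40200 − 18.310 = 130.85 − 18.310 = 112.54 atm
Z = PV_m/(RT) = (112.54)(0.4423)/((0.08206)(641)) = 49.776/52.600 = 0.9463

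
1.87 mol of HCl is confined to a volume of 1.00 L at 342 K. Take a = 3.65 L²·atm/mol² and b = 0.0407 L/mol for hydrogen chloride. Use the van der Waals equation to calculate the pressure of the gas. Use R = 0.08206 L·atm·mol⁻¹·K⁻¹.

P ≈ 44.04 atm

P = nRT/(V − nb) − a n²/V²
nRT/(V − nb) = (1.87)(0.08206)(342)/(1.00 − 1.87×0.0407) = 52.481/0.92389 = 56.804 atm
a n²/V² = (3.65)(1.87)²/(1.00)² = 12.764 atm
P = 56.804 − 12.764 = 44.04 atm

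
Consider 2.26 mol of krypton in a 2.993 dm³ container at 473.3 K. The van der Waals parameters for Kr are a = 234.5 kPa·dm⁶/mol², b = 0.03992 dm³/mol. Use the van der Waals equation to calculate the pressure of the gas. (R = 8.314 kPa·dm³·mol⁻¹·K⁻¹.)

P = nRT/(V − nb) − a n²/V²
nRT/(V − nb) = (2.26)(8.314)(473.3)/(2.993 − 2.26×0.03992) = 8893.1/2.9028 = 3063.6 kPa
a n²/V² = (234.5)(2.26)²/(2.993)² = 133.70 kPa
P = 3063.6 − 133.70 = 2930 kPa

P ≈ 2930 kPa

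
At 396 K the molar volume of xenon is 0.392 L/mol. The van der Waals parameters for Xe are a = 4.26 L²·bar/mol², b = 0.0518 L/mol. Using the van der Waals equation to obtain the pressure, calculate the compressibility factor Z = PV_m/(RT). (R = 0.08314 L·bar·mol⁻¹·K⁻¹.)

Z ≈ 0.8222

P = RT/(V_m − b) − a/V_m² = (0.08314)(396)/(0.392 − 0.0518) − 4.26/(0.392)²
  = 32.923/0.34020 − 27.723 = 96.775 − 27.723 = 69.052 bar
Z = PV_m/(RT) = (69.052)(0.392)/((0.08314)(396)) = 27.068/32.923 = 0.8222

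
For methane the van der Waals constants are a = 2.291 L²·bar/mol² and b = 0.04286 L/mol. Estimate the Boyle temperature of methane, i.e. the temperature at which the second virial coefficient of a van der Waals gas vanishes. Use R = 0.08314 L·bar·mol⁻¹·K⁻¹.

For a van der Waals gas the second virial coefficient B₂ = b − a/(RT) vanishes at T_B = a/(Rb).
T_B = 2.291/(0.08314×0.04286) = 2.291/0.0035634 = 642.9 K

T_B ≈ 642.9 K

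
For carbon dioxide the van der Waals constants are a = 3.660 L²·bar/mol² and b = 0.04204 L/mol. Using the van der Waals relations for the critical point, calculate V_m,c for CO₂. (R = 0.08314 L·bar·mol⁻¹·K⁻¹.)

V_m,c ≈ 0.1261 L/mol

For a van der Waals gas, V_m,c = 3b.
V_m,c = 3×0.04204 = 0.1261 L/mol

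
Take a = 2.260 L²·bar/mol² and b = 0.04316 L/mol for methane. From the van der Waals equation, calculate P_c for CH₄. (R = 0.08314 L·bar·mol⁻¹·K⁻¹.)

For a van der Waals gas, P_c = a/(27b²).
P_c = 2.260/(27×(0.04316)²) = 2.260/0.050295 = 44.93 bar

P_c ≈ 44.93 bar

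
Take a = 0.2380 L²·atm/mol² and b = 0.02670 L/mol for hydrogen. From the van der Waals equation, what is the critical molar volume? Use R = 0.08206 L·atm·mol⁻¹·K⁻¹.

V_m,c ≈ 0.08010 L/mol

For a van der Waals gas, V_m,c = 3b.
V_m,c = 3×0.02670 = 0.08010 L/mol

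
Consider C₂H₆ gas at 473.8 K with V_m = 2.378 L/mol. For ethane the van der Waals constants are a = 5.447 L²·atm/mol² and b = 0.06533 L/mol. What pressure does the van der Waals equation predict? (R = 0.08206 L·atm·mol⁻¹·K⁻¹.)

P ≈ 15.85 atm

P = RT/(V_m − b) − a/V_m²
RT/(V_m − b) = (0.08206)(473.8)/(2.378 − 0.06533) = 38.880/2.3127 = 16.812 atm
a/V_m² = 5.447/(2.378)² = 0.96324 atm
P = 16.812 − 0.96324 = 15.85 atm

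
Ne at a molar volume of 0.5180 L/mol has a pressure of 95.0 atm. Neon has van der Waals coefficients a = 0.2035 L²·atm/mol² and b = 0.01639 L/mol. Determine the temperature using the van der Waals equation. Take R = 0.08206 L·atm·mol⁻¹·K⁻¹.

T = (P + a/V_m²)(V_m − b)/R
P + a/V_m² = 95.0 + 0.2035/(0.5180)² = 95.758 atm
V_m − b = 0.5180 − 0.01639 = 0.50161 L/mol
T = (95.758)(0.50161)/0.08206 = 585.3 K

T ≈ 585.3 K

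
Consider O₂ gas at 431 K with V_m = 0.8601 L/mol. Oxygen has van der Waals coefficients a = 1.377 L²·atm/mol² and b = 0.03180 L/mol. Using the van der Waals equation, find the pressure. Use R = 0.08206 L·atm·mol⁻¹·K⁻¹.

P ≈ 40.84 atm

P = RT/(V_m − b) − a/V_m²
RT/(V_m − b) = (0.08206)(431)/(0.8601 − 0.03180) = 35.368/0.82830 = 42.700 atm
a/V_m² = 1.377/(0.8601)² = 1.8614 atm
P = 42.700 − 1.8614 = 40.84 atm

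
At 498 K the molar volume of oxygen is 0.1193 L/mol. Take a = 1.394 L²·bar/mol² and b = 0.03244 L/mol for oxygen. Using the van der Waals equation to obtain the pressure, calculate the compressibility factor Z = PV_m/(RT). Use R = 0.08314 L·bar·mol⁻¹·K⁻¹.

P = RT/(V_m − b) − a/V_m² = (0.08314)(498)/(0.1193 − 0.03244) − 1.394/(0.1193)²
  = 41.404/0.086860 − 97.945 = 476.68 − 97.945 = 378.74 bar
Z = PV_m/(RT) = (378.74)(0.1193)/((0.08314)(498)) = 45.184/41.404 = 1.091

Z ≈ 1.091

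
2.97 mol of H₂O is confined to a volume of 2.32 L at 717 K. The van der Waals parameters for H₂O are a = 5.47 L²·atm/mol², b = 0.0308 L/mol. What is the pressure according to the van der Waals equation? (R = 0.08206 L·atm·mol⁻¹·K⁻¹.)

P = nRT/(V − nb) − a n²/V²
nRT/(V − nb) = (2.97)(0.08206)(717)/(2.32 − 2.97×0.0308) = 174.75/2.2285 = 78.416 atm
a n²/V² = (5.47)(2.97)²/(2.32)² = 8.9645 atm
P = 78.416 − 8.9645 = 69.45 atm

P ≈ 69.45 atm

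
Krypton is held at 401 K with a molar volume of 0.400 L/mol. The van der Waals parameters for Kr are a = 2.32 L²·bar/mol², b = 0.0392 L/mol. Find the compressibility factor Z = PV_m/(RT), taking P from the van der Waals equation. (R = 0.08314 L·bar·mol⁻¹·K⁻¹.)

P = RT/(V_m − b) − a/V_m² = (0.08314)(401)/(0.400 − 0.0392) − 2.32/(0.400)²
  = 33.339/0.36080 − 14.500 = 92.403 − 14.500 = 77.903 bar
Z = PV_m/(RT) = (77.903)(0.400)/((0.08314)(401)) = 31.161/33.339 = 0.9347

Z ≈ 0.9347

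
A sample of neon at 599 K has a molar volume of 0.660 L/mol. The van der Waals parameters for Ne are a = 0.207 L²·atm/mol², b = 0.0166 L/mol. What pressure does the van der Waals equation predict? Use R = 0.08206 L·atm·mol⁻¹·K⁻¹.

P ≈ 75.92 atm

P = RT/(V_m − b) − a/V_m²
RT/(V_m − b) = (0.08206)(599)/(0.660 − 0.0166) = 49.154/0.64340 = 76.397 atm
a/V_m² = 0.207/(0.660)² = 0.47521 atm
P = 76.397 − 0.47521 = 75.92 atm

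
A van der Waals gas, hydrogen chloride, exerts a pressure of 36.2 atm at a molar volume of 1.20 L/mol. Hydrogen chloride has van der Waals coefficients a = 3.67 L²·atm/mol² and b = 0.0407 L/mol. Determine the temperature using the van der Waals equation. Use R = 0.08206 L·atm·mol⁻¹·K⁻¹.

T = (P + a/V_m²)(V_m − b)/R
P + a/V_m² = 36.2 + 3.67/(1.20)² = 38.749 atm
V_m − b = 1.20 − 0.0407 = 1.1593 L/mol
T = (38.749)(1.1593)/0.08206 = 547.4 K

T ≈ 547.4 K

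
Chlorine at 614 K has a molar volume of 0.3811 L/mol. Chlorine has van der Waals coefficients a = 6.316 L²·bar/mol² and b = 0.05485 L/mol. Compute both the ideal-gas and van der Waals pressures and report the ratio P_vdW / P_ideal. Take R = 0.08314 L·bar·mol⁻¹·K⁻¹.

P_vdW / P_ideal ≈ 0.8435

Ideal: P_ideal = RT/V_m = (0.08314)(614)/0.3811 = 133.949 bar
vdW: P = RT/(V_m − b) − a/V_m² = 51.0480/0.326250 − 6.316/0.145237 = 156.469 − 43.4875 = 112.982 bar
Ratio = 112.982/133.949 = 0.8435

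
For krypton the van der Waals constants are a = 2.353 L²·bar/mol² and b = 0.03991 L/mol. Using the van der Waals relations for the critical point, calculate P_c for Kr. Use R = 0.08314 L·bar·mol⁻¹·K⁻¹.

P_c ≈ 54.71 bar

For a van der Waals gas, P_c = a/(27b²).
P_c = 2.353/(27×(0.03991)²) = 2.353/0.043006 = 54.71 bar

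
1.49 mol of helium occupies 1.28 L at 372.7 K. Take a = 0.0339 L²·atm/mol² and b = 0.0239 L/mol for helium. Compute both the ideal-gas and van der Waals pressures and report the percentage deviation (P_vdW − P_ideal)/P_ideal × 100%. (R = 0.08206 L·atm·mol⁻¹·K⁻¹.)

2.73 %

Ideal: P_ideal = nRT/V = (1.49)(0.08206)(372.7)/1.28 = 35.6014 atm
vdW: P = nRT/(V − nb) − a n²/V² = 45.5698/1.24439 − 0.0752614/1.63840 = 36.6202 − 0.0459359 = 36.5743 atm
% deviation = (36.5743 − 35.6014)/35.6014 × 100% = 2.73%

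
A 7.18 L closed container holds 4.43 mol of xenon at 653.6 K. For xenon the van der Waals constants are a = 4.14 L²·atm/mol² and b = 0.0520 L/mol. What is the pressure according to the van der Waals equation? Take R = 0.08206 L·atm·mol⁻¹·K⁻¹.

P ≈ 32.61 atm

P = nRT/(V − nb) − a n²/V²
nRT/(V − nb) = (4.43)(0.08206)(653.6)/(7.18 − 4.43×0.0520) = 237.60/6.9496 = 34.189 atm
a n²/V² = (4.14)(4.43)²/(7.18)² = 1.5760 atm
P = 34.189 − 1.5760 = 32.61 atm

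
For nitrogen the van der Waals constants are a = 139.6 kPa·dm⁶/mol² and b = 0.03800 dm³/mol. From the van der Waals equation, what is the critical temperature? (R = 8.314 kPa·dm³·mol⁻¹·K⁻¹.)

T_c ≈ 130.9 K

For a van der Waals gas, T_c = 8a/(27Rb).
T_c = 8×139.6/(27×8.314×0.03800) = 1116.8/8.5302 = 130.9 K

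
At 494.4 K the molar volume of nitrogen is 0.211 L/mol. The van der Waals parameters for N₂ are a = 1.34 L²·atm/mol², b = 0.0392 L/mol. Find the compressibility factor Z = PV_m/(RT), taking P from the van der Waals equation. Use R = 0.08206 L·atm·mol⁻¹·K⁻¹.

Z ≈ 1.072

P = RT/(V_m − b) − a/V_m² = (0.08206)(494.4)/(0.211 − 0.0392) − 1.34/(0.211)²
  = 40.570/0.17180 − 30.098 = 236.15 − 30.098 = 206.05 atm
Z = PV_m/(RT) = (206.05)(0.211)/((0.08206)(494.4)) = 43.477/40.570 = 1.072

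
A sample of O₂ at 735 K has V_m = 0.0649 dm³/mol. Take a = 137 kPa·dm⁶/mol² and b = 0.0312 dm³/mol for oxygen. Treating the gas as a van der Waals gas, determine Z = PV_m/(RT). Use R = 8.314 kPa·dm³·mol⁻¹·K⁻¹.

Z ≈ 1.580

P = RT/(V_m − b) − a/V_m² = (8.314)(735)/(0.0649 − 0.0312) − 137/(0.0649)²
  = 6110.8/0.033700 − 32526 = 181329 − 32526 = 148803 kPa
Z = PV_m/(RT) = (148803)(0.0649)/((8.314)(735)) = 9657.3/6110.8 = 1.580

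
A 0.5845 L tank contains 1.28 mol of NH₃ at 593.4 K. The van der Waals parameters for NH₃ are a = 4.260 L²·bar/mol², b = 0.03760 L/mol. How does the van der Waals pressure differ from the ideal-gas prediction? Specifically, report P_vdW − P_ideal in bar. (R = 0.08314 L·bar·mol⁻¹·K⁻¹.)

Ideal: P_ideal = nRT/V = (1.28)(0.08314)(593.4)/0.5845 = 108.040 bar
vdW: P = nRT/(V − nb) − a n²/V² = 63.1492/0.536372 − 6.97958/0.341640 = 117.734 − 20.4296 = 97.304 bar
ΔP = 97.304 − 108.040 = -10.74 bar

ΔP ≈ -10.74 bar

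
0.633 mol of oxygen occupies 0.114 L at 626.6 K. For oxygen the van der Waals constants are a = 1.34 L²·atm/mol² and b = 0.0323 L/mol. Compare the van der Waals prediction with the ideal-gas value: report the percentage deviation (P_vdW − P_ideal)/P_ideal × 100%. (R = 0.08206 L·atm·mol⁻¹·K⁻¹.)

Ideal: P_ideal = nRT/V = (0.633)(0.08206)(626.6)/0.114 = 285.510 atm
vdW: P = nRT/(V − nb) − a n²/V² = 32.5481/0.0935541 − 0.536923/0.0129960 = 347.907 − 41.3145 = 306.593 atm
% deviation = (306.593 − 285.510)/285.510 × 100% = 7.38%

7.38 %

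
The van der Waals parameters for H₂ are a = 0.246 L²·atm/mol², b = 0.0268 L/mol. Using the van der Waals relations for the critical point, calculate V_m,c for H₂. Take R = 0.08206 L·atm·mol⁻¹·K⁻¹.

For a van der Waals gas, V_m,c = 3b.
V_m,c = 3×0.0268 = 0.08040 L/mol

V_m,c ≈ 0.08040 L/mol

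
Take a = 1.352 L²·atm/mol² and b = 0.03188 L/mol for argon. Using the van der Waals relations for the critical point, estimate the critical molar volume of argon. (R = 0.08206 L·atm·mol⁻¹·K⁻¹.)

V_m,c ≈ 0.09564 L/mol

For a van der Waals gas, V_m,c = 3b.
V_m,c = 3×0.03188 = 0.09564 L/mol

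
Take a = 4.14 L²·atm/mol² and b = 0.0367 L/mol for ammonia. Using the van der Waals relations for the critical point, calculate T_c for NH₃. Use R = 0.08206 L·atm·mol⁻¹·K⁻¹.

For a van der Waals gas, T_c = 8a/(27Rb).
T_c = 8×4.14/(27×0.08206×0.0367) = 33.120/0.081313 = 407.3 K

T_c ≈ 407.3 K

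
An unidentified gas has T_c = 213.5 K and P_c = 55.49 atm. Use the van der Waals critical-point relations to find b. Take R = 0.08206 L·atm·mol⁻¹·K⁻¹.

b ≈ 0.03947 L/mol

From T_c = 8a/(27Rb) and P_c = a/(27b²): b = R T_c/(8 P_c).
b = (0.08206)(213.5)/(8×55.49) = 17.520/443.92 = 0.03947 L/mol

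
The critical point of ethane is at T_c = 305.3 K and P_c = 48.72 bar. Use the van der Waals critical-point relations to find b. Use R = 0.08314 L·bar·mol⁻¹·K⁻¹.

b ≈ 0.06512 L/mol

From T_c = 8a/(27Rb) and P_c = a/(27b²): b = R T_c/(8 P_c).
b = (0.08314)(305.3)/(8×48.72) = 25.383/389.76 = 0.06512 L/mol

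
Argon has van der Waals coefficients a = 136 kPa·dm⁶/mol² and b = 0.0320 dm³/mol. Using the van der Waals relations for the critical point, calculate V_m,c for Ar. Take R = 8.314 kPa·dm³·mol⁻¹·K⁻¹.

V_m,c ≈ 0.09600 dm³/mol

For a van der Waals gas, V_m,c = 3b.
V_m,c = 3×0.0320 = 0.09600 dm³/mol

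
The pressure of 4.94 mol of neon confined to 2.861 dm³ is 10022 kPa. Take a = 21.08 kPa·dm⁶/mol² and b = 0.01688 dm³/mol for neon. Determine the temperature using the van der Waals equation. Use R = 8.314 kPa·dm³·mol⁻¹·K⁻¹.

T = (P + a n²/V²)(V − nb)/(nR)
P + a n²/V² = 10022 + (21.08)(4.94)²/(2.861)² = 10085 kPa
V − nb = 2.861 − (4.94)(0.01688) = 2.7776 dm³
T = (10085)(2.7776)/((4.94)(8.314)) = 682.0 K

T ≈ 682.0 K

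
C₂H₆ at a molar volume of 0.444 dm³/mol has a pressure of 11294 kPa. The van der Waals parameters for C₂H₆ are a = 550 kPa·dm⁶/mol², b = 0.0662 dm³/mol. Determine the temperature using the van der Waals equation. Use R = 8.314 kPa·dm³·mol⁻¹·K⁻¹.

T = (P + a/V_m²)(V_m − b)/R
P + a/V_m² = 11294 + 550/(0.444)² = 14084 kPa
V_m − b = 0.444 − 0.0662 = 0.37780 dm³/mol
T = (14084)(0.37780)/8.314 = 640.0 K

T ≈ 640.0 K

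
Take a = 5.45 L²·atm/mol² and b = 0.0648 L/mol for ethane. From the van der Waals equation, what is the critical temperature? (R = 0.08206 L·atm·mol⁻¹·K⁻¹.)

T_c ≈ 303.7 K

For a van der Waals gas, T_c = 8a/(27Rb).
T_c = 8×5.45/(27×0.08206×0.0648) = 43.600/0.14357 = 303.7 K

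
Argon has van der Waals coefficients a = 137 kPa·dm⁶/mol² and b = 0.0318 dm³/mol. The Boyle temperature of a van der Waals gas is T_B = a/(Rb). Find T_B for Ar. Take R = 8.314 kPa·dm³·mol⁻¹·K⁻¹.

For a van der Waals gas the second virial coefficient B₂ = b − a/(RT) vanishes at T_B = a/(Rb).
T_B = 137/(8.314×0.0318) = 137/0.26439 = 518.2 K

T_B ≈ 518.2 K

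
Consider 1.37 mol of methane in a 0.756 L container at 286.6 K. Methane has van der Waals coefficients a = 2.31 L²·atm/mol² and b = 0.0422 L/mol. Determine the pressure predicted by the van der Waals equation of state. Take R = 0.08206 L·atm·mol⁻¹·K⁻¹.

P = nRT/(V − nb) − a n²/V²
nRT/(V − nb) = (1.37)(0.08206)(286.6)/(0.756 − 1.37×0.0422) = 32.220/0.69819 = 46.148 atm
a n²/V² = (2.31)(1.37)²/(0.756)² = 7.5859 atm
P = 46.148 − 7.5859 = 38.56 atm

P ≈ 38.56 atm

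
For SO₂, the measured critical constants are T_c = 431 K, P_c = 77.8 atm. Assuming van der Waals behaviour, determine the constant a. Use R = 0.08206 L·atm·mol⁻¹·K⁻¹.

a ≈ 6.783 L²·atm/mol²

From T_c = 8a/(27Rb) and P_c = a/(27b²): a = 27 R² T_c²/(64 P_c).
a = 27×(0.08206)²×(431)²/(64×77.8) = 33774/4979.2 = 6.783 L²·atm/mol²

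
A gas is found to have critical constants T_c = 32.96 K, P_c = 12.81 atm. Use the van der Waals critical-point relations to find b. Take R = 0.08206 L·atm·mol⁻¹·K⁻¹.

b ≈ 0.02639 L/mol

From T_c = 8a/(27Rb) and P_c = a/(27b²): b = R T_c/(8 P_c).
b = (0.08206)(32.96)/(8×12.81) = 2.7047/102.48 = 0.02639 L/mol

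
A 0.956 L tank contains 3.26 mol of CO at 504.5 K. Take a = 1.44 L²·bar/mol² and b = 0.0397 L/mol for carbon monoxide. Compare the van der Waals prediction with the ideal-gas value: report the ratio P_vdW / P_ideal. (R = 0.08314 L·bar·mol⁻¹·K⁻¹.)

Ideal: P_ideal = nRT/V = (3.26)(0.08314)(504.5)/0.956 = 143.031 bar
vdW: P = nRT/(V − nb) − a n²/V² = 136.738/0.826578 − 15.3037/0.913936 = 165.427 − 16.7448 = 148.682 bar
Ratio = 148.682/143.031 = 1.040

P_vdW / P_ideal ≈ 1.040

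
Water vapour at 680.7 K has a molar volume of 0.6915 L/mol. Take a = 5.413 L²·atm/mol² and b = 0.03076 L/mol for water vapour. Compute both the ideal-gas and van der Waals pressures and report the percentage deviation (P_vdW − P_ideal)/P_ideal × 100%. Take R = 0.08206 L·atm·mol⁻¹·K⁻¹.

Ideal: P_ideal = RT/V_m = (0.08206)(680.7)/0.6915 = 80.7784 atm
vdW: P = RT/(V_m − b) − a/V_m² = 55.8582/0.660740 − 5.413/0.478172 = 84.5389 − 11.3202 = 73.2187 atm
% deviation = (73.2187 − 80.7784)/80.7784 × 100% = -9.36%

-9.36 %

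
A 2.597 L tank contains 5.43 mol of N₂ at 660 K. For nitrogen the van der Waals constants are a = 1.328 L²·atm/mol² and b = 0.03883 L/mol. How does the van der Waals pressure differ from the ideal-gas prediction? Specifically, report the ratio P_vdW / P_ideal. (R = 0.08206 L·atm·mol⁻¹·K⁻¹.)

Ideal: P_ideal = nRT/V = (5.43)(0.08206)(660)/2.597 = 113.241 atm
vdW: P = nRT/(V − nb) − a n²/V² = 294.087/2.38615 − 39.1559/6.74441 = 123.247 − 5.80568 = 117.441 atm
Ratio = 117.441/113.241 = 1.037

P_vdW / P_ideal ≈ 1.037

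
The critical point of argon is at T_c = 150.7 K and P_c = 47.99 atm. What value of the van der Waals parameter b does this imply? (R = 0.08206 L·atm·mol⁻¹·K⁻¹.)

From T_c = 8a/(27Rb) and P_c = a/(27b²): b = R T_c/(8 P_c).
b = (0.08206)(150.7)/(8×47.99) = 12.366/383.92 = 0.03221 L/mol

b ≈ 0.03221 L/mol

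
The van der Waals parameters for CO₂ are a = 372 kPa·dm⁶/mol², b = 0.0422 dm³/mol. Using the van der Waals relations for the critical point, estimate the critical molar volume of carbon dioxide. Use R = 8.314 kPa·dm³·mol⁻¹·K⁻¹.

V_m,c ≈ 0.1266 dm³/mol

For a van der Waals gas, V_m,c = 3b.
V_m,c = 3×0.0422 = 0.1266 dm³/mol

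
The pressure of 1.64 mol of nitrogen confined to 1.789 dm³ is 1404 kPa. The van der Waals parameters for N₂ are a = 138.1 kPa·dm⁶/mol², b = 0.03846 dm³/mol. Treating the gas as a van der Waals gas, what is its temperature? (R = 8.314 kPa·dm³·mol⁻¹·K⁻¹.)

T ≈ 192.4 K

T = (P + a n²/V²)(V − nb)/(nR)
P + a n²/V² = 1404 + (138.1)(1.64)²/(1.789)² = 1520.1 kPa
V − nb = 1.789 − (1.64)(0.03846) = 1.7259 dm³
T = (1520.1)(1.7259)/((1.64)(8.314)) = 192.4 K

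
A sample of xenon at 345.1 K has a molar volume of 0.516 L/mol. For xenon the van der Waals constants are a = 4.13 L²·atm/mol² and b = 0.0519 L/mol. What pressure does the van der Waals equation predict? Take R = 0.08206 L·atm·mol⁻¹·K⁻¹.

P ≈ 45.51 atm

P = RT/(V_m − b) − a/V_m²
RT/(V_m − b) = (0.08206)(345.1)/(0.516 − 0.0519) = 28.319/0.46410 = 61.019 atm
a/V_m² = 4.13/(0.516)² = 15.511 atm
P = 61.019 − 15.511 = 45.51 atm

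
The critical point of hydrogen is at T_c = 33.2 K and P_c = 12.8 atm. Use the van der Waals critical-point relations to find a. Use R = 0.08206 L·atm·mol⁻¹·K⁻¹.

From T_c = 8a/(27Rb) and P_c = a/(27b²): a = 27 R² T_c²/(64 P_c).
a = 27×(0.08206)²×(33.2)²/(64×12.8) = 200.40/819.20 = 0.2446 L²·atm/mol²

a ≈ 0.2446 L²·atm/mol²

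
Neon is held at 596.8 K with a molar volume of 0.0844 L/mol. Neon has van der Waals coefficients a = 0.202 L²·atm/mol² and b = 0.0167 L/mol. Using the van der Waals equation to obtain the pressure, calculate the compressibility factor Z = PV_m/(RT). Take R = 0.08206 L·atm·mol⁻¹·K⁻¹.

Z ≈ 1.198

P = RT/(V_m − b) − a/V_m² = (0.08206)(596.8)/(0.0844 − 0.0167) − 0.202/(0.0844)²
  = 48.973/0.067700 − 28.357 = 723.38 − 28.357 = 695.02 atm
Z = PV_m/(RT) = (695.02)(0.0844)/((0.08206)(596.8)) = 58.660/48.973 = 1.198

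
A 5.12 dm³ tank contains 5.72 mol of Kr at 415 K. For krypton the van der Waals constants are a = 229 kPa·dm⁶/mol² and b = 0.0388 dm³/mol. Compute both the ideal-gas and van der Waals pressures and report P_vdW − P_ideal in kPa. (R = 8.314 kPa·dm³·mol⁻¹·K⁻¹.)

ΔP ≈ -111.2 kPa

Ideal: P_ideal = nRT/V = (5.72)(8.314)(415)/5.12 = 3854.64 kPa
vdW: P = nRT/(V − nb) − a n²/V² = 19735.8/4.89806 − 7492.51/26.2144 = 4029.31 − 285.817 = 3743.49 kPa
ΔP = 3743.49 − 3854.64 = -111.2 kPa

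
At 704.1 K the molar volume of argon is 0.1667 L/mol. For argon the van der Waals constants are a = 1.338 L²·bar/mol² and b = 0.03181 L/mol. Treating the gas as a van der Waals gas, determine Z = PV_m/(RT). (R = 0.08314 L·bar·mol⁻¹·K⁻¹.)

Z ≈ 1.099

P = RT/(V_m − b) − a/V_m² = (0.08314)(704.1)/(0.1667 − 0.03181) − 1.338/(0.1667)²
  = 58.539/0.13489 − 48.149 = 433.98 − 48.149 = 385.83 bar
Z = PV_m/(RT) = (385.83)(0.1667)/((0.08314)(704.1)) = 64.318/58.539 = 1.099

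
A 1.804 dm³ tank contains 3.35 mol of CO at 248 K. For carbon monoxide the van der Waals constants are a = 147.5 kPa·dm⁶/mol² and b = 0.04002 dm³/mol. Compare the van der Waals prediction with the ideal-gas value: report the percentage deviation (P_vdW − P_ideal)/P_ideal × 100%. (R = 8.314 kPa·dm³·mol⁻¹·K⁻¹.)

Ideal: P_ideal = nRT/V = (3.35)(8.314)(248)/1.804 = 3828.86 kPa
vdW: P = nRT/(V − nb) − a n²/V² = 6907.27/1.66993 − 1655.32/3.25442 = 4136.26 − 508.637 = 3627.62 kPa
% deviation = (3627.62 − 3828.86)/3828.86 × 100% = -5.26%

-5.26 %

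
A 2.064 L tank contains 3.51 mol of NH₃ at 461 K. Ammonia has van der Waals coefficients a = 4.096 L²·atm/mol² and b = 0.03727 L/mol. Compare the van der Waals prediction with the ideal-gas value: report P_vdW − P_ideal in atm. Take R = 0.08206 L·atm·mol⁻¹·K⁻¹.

Ideal: P_ideal = nRT/V = (3.51)(0.08206)(461)/2.064 = 64.3324 atm
vdW: P = nRT/(V − nb) − a n²/V² = 132.782/1.93318 − 50.4631/4.26010 = 68.6858 − 11.8455 = 56.8403 atm
ΔP = 56.8403 − 64.3324 = -7.492 atm

ΔP ≈ -7.492 atm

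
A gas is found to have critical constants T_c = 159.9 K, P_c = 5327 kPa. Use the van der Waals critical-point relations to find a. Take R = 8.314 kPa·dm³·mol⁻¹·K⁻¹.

a ≈ 140.0 kPa·dm⁶/mol²

From T_c = 8a/(27Rb) and P_c = a/(27b²): a = 27 R² T_c²/(64 P_c).
a = 27×(8.314)²×(159.9)²/(64×5327) = 47717835/340928 = 140.0 kPa·dm⁶/mol²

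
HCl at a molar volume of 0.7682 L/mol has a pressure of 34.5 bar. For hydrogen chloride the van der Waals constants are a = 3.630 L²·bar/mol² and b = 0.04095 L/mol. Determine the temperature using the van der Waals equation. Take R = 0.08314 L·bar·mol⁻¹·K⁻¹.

T = (P + a/V_m²)(V_m − b)/R
P + a/V_m² = 34.5 + 3.630/(0.7682)² = 40.651 bar
V_m − b = 0.7682 − 0.04095 = 0.72725 L/mol
T = (40.651)(0.72725)/0.08314 = 355.6 K

T ≈ 355.6 K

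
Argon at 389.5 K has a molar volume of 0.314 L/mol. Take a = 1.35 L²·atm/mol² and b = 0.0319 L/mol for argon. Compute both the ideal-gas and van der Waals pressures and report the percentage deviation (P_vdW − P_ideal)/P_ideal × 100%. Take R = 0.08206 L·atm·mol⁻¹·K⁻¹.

-2.14 %

Ideal: P_ideal = RT/V_m = (0.08206)(389.5)/0.314 = 101.791 atm
vdW: P = RT/(V_m − b) − a/V_m² = 31.9624/0.282100 − 1.35/0.0985960 = 113.302 − 13.6922 = 99.610 atm
% deviation = (99.610 − 101.791)/101.791 × 100% = -2.14%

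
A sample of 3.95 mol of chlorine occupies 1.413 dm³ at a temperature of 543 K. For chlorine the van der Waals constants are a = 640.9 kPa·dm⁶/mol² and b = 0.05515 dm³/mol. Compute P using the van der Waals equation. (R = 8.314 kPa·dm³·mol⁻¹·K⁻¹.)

P = nRT/(V − nb) − a n²/V²
nRT/(V − nb) = (3.95)(8.314)(543)/(1.413 − 3.95×0.05515) = 17832/1.1952 = 14920 kPa
a n²/V² = (640.9)(3.95)²/(1.413)² = 5008.4 kPa
P = 14920 − 5008.4 = 9912 kPa

P ≈ 9912 kPa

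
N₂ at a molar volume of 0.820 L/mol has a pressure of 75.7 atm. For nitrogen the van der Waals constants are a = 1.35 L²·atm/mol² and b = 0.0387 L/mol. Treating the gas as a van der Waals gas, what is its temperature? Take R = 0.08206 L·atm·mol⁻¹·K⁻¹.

T ≈ 739.9 K

T = (P + a/V_m²)(V_m − b)/R
P + a/V_m² = 75.7 + 1.35/(0.820)² = 77.708 atm
V_m − b = 0.820 − 0.0387 = 0.78130 L/mol
T = (77.708)(0.78130)/0.08206 = 739.9 K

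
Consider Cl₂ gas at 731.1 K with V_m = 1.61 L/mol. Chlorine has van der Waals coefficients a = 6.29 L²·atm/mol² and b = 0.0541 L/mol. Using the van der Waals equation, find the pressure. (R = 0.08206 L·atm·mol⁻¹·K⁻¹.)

P = RT/(V_m − b) − a/V_m²
RT/(V_m − b) = (0.08206)(731.1)/(1.61 − 0.0541) = 59.994/1.5559 = 38.559 atm
a/V_m² = 6.29/(1.61)² = 2.4266 atm
P = 38.559 − 2.4266 = 36.13 atm

P ≈ 36.13 atm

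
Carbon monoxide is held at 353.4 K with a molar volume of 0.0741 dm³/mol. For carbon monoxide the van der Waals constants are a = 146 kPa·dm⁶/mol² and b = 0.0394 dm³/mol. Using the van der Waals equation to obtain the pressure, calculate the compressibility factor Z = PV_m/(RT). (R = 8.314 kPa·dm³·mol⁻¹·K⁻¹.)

Z ≈ 1.465

P = RT/(V_m − b) − a/V_m² = (8.314)(353.4)/(0.0741 − 0.0394) − 146/(0.0741)²
  = 2938.2/0.034700 − 26590 = 84674 − 26590 = 58084 kPa
Z = PV_m/(RT) = (58084)(0.0741)/((8.314)(353.4)) = 4304.0/2938.2 = 1.465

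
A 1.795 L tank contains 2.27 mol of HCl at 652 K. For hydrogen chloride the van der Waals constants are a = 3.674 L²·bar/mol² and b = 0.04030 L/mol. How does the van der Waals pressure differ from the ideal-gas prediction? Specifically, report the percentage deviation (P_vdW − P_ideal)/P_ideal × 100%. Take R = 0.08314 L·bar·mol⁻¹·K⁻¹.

-3.20 %

Ideal: P_ideal = nRT/V = (2.27)(0.08314)(652)/1.795 = 68.5518 bar
vdW: P = nRT/(V − nb) − a n²/V² = 123.051/1.70352 − 18.9318/3.22203 = 72.2334 − 5.87574 = 66.3577 bar
% deviation = (66.3577 − 68.5518)/68.5518 × 100% = -3.20%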